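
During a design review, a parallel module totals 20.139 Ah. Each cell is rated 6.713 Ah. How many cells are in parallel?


n = C_total / C_cell = 20.139 / 6.713 = 3

3


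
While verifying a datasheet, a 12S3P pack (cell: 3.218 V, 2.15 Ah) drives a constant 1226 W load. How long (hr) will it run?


Step 1: E_pack = Ns * V_cell * Np * C_cell = 12 * 3.218 * 3 * 2.15 = 249.07 Wh
Step 2: t = E_pack / P = 249.07 / 1226 = 0.2032 hr

0.2032 hr


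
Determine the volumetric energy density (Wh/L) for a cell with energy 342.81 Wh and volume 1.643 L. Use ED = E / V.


Volumetric ED = 342.81 Wh / 1.643 L = 208.6 Wh/L

208.6 Wh/L


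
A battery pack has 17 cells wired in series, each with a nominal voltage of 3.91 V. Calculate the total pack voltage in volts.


Series voltages add: 17 * 3.91 V = 66.47 V

66.47 V


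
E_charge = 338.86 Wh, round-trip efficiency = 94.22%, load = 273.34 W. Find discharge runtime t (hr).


Step 1: E_discharge = eta/100 * E_charge = 94.22/100 * 338.86 = 319.27 Wh
Step 2: t = E_discharge / P = 319.27 / 273.34 = 1.168 hr

1.168 hr


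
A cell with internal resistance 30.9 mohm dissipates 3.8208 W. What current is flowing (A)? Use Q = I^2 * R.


Convert: R = 30.9 mohm = 0.0309 ohm
I = sqrt(Q / R) = sqrt(3.8208 / 0.0309) = sqrt(123.65) = 11.12 A

11.12 A


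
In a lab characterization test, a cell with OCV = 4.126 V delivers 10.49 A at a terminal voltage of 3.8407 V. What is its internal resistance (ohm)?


R = (OCV - V) / I = (4.126 - 3.8407) / 10.49 = 0.02720 ohm

0.02720 ohm


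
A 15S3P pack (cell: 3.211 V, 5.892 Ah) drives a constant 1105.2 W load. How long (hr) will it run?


Step 1: E_pack = Ns * V_cell * Np * C_cell = 15 * 3.211 * 3 * 5.892 = 851.36 Wh
Step 2: t = E_pack / P = 851.36 / 1105.2 = 0.7703 hr

0.7703 hr


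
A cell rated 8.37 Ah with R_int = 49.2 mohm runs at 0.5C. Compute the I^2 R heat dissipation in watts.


Convert: R = 49.2 mohm = 0.0492 ohm
Step 1: I = C_rate * capacity = 0.5 * 8.37 = 4.185 A
Step 2: Q = I^2 * R = 4.185^2 * 0.0492 = 17.514 * 0.0492 = 0.8617 W

0.8617 W


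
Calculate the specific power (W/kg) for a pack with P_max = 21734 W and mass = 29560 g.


Convert: m = 29560 g = 29.56 kg
Specific power = 21734 W / 29.56 kg = 735.3 W/kg

735.3 W/kg


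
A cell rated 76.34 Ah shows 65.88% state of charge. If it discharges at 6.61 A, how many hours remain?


Step 1: remaining = SOC/100 * C_total = 65.88/100 * 76.34 = 50.293 Ah
Step 2: t = remaining / I = 50.293 / 6.61 = 7.609 hr

7.609 hr


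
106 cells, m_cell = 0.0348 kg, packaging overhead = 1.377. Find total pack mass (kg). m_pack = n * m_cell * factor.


m_pack = n * m_cell * overhead = 106 * 0.0348 * 1.377 = 5.079 kg

5.079 kg


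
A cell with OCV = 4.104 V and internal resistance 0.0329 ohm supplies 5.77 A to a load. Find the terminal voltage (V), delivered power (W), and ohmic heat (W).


Step 1: V_terminal = OCV - I*R = 4.104 - 5.77 * 0.0329 = 3.9142 V
Step 2: P_out = V_terminal * I = 3.9142 * 5.77 = 22.58 W
Step 3: Q = I^2 * R = 5.77^2 * 0.0329 = 1.095 W

V=3.9142 V, P=22.58 W, Q=1.095 W


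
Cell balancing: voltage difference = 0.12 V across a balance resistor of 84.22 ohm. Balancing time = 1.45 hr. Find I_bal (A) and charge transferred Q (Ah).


I_bal = dV / R = 0.12 / 84.22 = 0.0014248 A
Q = I_bal * t = 0.0014248 * 1.45 = 0.002066 Ah

I=0.0014248 A, Q=0.002066 Ah


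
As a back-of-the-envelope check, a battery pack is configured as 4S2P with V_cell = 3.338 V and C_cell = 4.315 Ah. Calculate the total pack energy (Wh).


V_pack = 4 * 3.338 = 13.352 V
C_pack = 2 * 4.315 = 8.63 Ah
E = V_pack * C_pack = 13.352 * 8.63 = 115.2 Wh

115.2 Wh


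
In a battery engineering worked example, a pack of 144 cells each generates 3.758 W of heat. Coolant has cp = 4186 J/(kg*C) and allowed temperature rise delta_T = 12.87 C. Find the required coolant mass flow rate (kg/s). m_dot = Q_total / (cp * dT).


Step 1: Total heat Q = 144 * 3.758 W = 541.15 W
Step 2: denom = cp * dT = 4186 * 12.87 = 53874
Step 3: m_dot = 541.15 / 53874 = 0.01004 kg/s

0.01004 kg/s


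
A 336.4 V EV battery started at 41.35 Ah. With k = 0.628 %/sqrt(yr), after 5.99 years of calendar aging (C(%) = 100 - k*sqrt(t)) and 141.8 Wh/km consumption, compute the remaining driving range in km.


Step 1: capacity retention = 100 - 0.628 * sqrt(5.99) = 100 - 0.628 * 2.4474 = 98.463%
Step 2: C_now = 41.35 * 98.463/100 = 40.714 Ah
Step 3: E_pack = V * C_now = 336.4 * 40.714 = 13696 Wh
Step 4: range = E_pack / consumption = 13696 / 141.8 = 96.59 km

96.59 km


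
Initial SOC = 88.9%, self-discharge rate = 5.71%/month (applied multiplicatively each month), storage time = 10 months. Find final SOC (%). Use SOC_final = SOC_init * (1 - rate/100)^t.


Monthly retention factor = 1 - 5.71/100 = 0.9429
Over 10 months: factor^10 = 0.55546
SOC_final = 88.9 * 0.55546 = 49.38%

49.38%


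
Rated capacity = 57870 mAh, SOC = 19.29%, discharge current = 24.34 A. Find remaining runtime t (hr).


Convert: C_total = 57870 mAh = 57.87 Ah
Step 1: remaining = SOC/100 * C_total = 19.29/100 * 57.87 = 11.163 Ah
Step 2: t = remaining / I = 11.163 / 24.34 = 0.4586 hr

0.4586 hr


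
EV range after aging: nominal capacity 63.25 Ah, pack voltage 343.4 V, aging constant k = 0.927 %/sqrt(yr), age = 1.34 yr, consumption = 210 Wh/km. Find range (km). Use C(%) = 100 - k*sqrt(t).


Step 1: capacity retention = 100 - 0.927 * sqrt(1.34) = 100 - 0.927 * 1.1576 = 98.927%
Step 2: C_now = 63.25 * 98.927/100 = 62.571 Ah
Step 3: E_pack = V * C_now = 343.4 * 62.571 = 21487 Wh
Step 4: range = E_pack / consumption = 21487 / 210 = 102.3 km

102.3 km


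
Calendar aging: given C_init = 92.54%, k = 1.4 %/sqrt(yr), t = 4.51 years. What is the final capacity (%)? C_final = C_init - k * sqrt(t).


Step 1: sqrt(4.51 yr) = 2.1237
Step 2: drop = 1.4 * 2.1237 = 2.9732
Step 3: C_final = 92.54 - 2.9732 = 89.57%

89.57%


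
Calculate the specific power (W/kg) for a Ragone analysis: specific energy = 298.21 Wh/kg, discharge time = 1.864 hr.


P_specific = E / t = 298.21 / 1.864 = 160.0 W/kg

160.0 W/kg


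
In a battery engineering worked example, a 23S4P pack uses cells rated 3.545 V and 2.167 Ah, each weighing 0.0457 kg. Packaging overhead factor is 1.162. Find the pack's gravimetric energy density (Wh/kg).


Step 1: V_pack = 23 * 3.545 = 81.535 V
Step 2: C_pack = 4 * 2.167 = 8.668 Ah
Step 3: E_pack = V_pack * C_pack = 81.535 * 8.668 = 706.75 Wh
Step 4: m_pack = 23 * 4 * 0.0457 * 1.162 = 4.8855 kg
Step 5: ED = E_pack / m_pack = 706.75 / 4.8855 = 144.7 Wh/kg

144.7 Wh/kg


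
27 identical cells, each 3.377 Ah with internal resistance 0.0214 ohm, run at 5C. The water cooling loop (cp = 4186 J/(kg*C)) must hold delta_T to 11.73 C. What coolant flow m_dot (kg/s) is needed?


Step 1: I = 5 * 3.377 = 16.885 A
Step 2: Q_cell = I^2 * R = 16.885^2 * 0.0214 = 6.1012 W
Step 3: Q_total = 27 * 6.1012 = 164.73 W
Step 4: m_dot = Q_total / (cp * dT) = 164.73 / (4186 * 11.73) = 0.003355 kg/s

0.003355 kg/s


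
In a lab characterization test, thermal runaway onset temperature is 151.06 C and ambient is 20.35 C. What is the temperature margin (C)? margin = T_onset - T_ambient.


margin = T_onset - T_ambient = 151.06 - 20.35 = 130.71 C

130.71 C


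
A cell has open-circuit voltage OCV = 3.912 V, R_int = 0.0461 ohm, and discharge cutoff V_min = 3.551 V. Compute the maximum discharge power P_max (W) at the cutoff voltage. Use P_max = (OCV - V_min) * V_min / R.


P_max = (OCV - V_min) * V_min / R = (3.912 - 3.551) * 3.551 / 0.0461 = 0.361 * 3.551 / 0.0461 = 27.81 W

27.81 W


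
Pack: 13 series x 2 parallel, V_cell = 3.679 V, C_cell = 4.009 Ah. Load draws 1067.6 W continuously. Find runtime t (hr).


Step 1: E_pack = Ns * V_cell * Np * C_cell = 13 * 3.679 * 2 * 4.009 = 383.48 Wh
Step 2: t = E_pack / P = 383.48 / 1067.6 = 0.3592 hr

0.3592 hr


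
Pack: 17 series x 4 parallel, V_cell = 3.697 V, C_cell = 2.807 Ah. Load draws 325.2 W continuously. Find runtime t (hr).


Step 1: E_pack = Ns * V_cell * Np * C_cell = 17 * 3.697 * 4 * 2.807 = 705.67 Wh
Step 2: t = E_pack / P = 705.67 / 325.2 = 2.170 hr

2.170 hr


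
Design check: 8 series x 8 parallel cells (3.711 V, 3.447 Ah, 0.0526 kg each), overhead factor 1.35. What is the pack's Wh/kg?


Step 1: V_pack = 8 * 3.711 = 29.688 V
Step 2: C_pack = 8 * 3.447 = 27.576 Ah
Step 3: E_pack = V_pack * C_pack = 29.688 * 27.576 = 818.68 Wh
Step 4: m_pack = 8 * 8 * 0.0526 * 1.35 = 4.5446 kg
Step 5: ED = E_pack / m_pack = 818.68 / 4.5446 = 180.1 Wh/kg

180.1 Wh/kg


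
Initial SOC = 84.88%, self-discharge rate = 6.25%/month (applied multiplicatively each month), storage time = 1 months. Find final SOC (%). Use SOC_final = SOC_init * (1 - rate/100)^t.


Monthly retention factor = 1 - 6.25/100 = 0.9375
Over 1 months: factor^1 = 0.9375
SOC_final = 84.88 * 0.9375 = 79.58%

79.58%


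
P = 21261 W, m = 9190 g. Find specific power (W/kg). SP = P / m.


Convert: m = 9190 g = 9.19 kg
SP = P / m = 21261 / 9.19 = 2313 W/kg

2313 W/kg


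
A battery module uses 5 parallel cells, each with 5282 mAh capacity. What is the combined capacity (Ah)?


Convert: C_cell = 5282 mAh = 5.282 Ah
C_total = 5 * 5.282 = 26.41 Ah

26.41 Ah


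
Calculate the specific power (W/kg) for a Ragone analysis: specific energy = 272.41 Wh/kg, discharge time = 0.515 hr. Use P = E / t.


P_specific = E / t = 272.41 / 0.515 = 529.0 W/kg

529.0 W/kg


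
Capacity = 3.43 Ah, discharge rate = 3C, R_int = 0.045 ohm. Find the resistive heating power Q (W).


Step 1: I = C_rate * capacity = 3 * 3.43 = 10.29 A
Step 2: Q = I^2 * R = 10.29^2 * 0.045 = 105.88 * 0.045 = 4.765 W

4.765 W


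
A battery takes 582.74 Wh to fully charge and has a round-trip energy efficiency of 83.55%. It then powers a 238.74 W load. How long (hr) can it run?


Step 1: E_discharge = eta/100 * E_charge = 83.55/100 * 582.74 = 486.88 Wh
Step 2: t = E_discharge / P = 486.88 / 238.74 = 2.039 hr

2.039 hr


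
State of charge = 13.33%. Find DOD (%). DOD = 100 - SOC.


DOD = 100 - SOC = 100 - 13.33 = 86.67%

86.67%


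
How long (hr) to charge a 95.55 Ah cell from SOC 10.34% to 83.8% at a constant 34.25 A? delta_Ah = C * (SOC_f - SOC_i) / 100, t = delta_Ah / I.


Step 1: dSOC = 83.8% - 10.34% = 73.46%
Step 2: delta_Ah = 95.55 * 73.46 / 100 = 70.191 Ah
Step 3: t = 70.191 / 34.25 = 2.049 hr

2.049 hr


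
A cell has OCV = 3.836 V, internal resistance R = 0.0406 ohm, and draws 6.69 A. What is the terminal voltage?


V = OCV - I*R = 3.836 - 6.69 * 0.0406 = 3.564 V

3.564 V


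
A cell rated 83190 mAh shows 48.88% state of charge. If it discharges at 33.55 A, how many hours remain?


Convert: C_total = 83190 mAh = 83.19 Ah
Step 1: remaining = SOC/100 * C_total = 48.88/100 * 83.19 = 40.663 Ah
Step 2: t = remaining / I = 40.663 / 33.55 = 1.212 hr

1.212 hr


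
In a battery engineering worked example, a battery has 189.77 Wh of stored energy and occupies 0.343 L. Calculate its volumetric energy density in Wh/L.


Volumetric ED = 189.77 Wh / 0.343 L = 553.3 Wh/L

553.3 Wh/L


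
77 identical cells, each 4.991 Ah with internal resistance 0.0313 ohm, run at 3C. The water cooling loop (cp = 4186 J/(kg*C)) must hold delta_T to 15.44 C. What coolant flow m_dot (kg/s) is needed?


Step 1: I = 3 * 4.991 = 14.973 A
Step 2: Q_cell = I^2 * R = 14.973^2 * 0.0313 = 7.0172 W
Step 3: Q_total = 77 * 7.0172 = 540.32 W
Step 4: m_dot = Q_total / (cp * dT) = 540.32 / (4186 * 15.44) = 0.008360 kg/s

0.008360 kg/s


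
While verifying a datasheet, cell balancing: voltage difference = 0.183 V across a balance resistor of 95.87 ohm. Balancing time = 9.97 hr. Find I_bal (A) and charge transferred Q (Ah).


I_bal = dV / R = 0.183 / 95.87 = 0.0019088 A
Q = I_bal * t = 0.0019088 * 9.97 = 0.01903 Ah

I=0.0019088 A, Q=0.01903 Ah


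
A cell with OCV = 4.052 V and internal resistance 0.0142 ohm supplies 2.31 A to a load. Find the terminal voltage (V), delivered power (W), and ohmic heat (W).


Step 1: V_terminal = OCV - I*R = 4.052 - 2.31 * 0.0142 = 4.0192 V
Step 2: P_out = V_terminal * I = 4.0192 * 2.31 = 9.284 W
Step 3: Q = I^2 * R = 2.31^2 * 0.0142 = 0.07577 W

V=4.0192 V, P=9.284 W, Q=0.07577 W


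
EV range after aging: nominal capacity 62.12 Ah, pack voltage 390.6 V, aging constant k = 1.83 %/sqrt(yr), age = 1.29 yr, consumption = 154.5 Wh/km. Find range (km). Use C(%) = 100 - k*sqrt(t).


Step 1: capacity retention = 100 - 1.83 * sqrt(1.29) = 100 - 1.83 * 1.1358 = 97.921%
Step 2: C_now = 62.12 * 97.921/100 = 60.829 Ah
Step 3: E_pack = V * C_now = 390.6 * 60.829 = 23760 Wh
Step 4: range = E_pack / consumption = 23760 / 154.5 = 153.8 km

153.8 km


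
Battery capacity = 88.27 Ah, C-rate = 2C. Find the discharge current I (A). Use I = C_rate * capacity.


At 2C: I = 2 * 88.27 Ah = 176.54 A

176.54 A


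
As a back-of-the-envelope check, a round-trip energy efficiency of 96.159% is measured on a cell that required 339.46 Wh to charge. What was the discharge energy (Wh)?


E_dis = eta/100 * E_chg = 96.159/100 * 339.46 = 326.4 Wh

326.4 Wh


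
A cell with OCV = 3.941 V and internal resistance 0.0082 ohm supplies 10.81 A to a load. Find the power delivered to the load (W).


Step 1: V_terminal = OCV - I*R = 3.941 - 10.81 * 0.0082 = 3.8524 V
Step 2: P_out = V_terminal * I = 3.8524 * 10.81 = 41.64 W

41.64 W


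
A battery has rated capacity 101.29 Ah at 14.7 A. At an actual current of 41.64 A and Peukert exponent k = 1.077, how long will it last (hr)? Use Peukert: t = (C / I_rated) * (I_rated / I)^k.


Step 1: t_rated = C / I_rated = 101.29 / 14.7 = 6.8905 hr
Step 2: ratio = 14.7 / 41.64 = 0.35303
Step 3: ratio^k = 0.35303^1.077 = 0.32583
Step 4: t = t_rated * ratio^k = 6.8905 * 0.32583 = 2.245 hr

2.245 hr


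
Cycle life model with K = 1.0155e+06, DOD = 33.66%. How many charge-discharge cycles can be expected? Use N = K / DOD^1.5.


DOD^1.5 = 195.29
N = K / DOD^1.5 = 1.0155e+06 / 195.29 = 5200

5200 cycles


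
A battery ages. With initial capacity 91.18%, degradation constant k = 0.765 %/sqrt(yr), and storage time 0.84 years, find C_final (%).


sqrt(t) = sqrt(0.84) = 0.91652
C_final = 91.18 - 0.765 * 0.91652 = 90.48%

90.48%


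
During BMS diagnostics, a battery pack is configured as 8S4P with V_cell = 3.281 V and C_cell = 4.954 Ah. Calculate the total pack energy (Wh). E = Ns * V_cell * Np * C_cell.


V_pack = 8 * 3.281 = 26.248 V
C_pack = 4 * 4.954 = 19.816 Ah
E = V_pack * C_pack = 26.248 * 19.816 = 520.1 Wh

520.1 Wh


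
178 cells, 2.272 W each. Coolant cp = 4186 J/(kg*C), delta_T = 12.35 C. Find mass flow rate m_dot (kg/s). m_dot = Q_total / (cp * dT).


Q_total = 178 * 2.272 = 404.42 W
m_dot = Q_total / (cp * dT) = 404.42 / (4186 * 12.35) = 0.007823 kg/s

0.007823 kg/s


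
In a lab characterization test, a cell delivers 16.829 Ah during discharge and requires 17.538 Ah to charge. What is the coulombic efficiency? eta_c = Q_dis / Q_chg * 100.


Coulombic efficiency = 16.829/17.538 * 100% = 95.96%

95.96%


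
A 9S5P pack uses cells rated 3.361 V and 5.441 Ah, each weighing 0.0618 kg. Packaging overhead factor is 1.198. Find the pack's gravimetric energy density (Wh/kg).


Step 1: V_pack = 9 * 3.361 = 30.249 V
Step 2: C_pack = 5 * 5.441 = 27.205 Ah
Step 3: E_pack = V_pack * C_pack = 30.249 * 27.205 = 822.92 Wh
Step 4: m_pack = 9 * 5 * 0.0618 * 1.198 = 3.3316 kg
Step 5: ED = E_pack / m_pack = 822.92 / 3.3316 = 247.0 Wh/kg

247.0 Wh/kg


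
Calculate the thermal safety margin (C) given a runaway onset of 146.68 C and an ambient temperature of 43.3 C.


Safety margin = 146.68 C - 43.3 C = 103.38 C

103.38 C


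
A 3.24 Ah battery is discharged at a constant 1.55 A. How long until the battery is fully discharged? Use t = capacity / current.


Runtime = 3.24 Ah / 1.55 A = 2.090 hr

2.090 hr


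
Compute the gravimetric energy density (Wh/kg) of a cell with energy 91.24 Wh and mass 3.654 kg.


ED = E / m = 91.24 / 3.654 = 24.97 Wh/kg

24.97 Wh/kg


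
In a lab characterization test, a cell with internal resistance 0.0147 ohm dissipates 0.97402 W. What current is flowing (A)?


I = sqrt(Q / R) = sqrt(0.97402 / 0.0147) = sqrt(66.26) = 8.140 A

8.140 A


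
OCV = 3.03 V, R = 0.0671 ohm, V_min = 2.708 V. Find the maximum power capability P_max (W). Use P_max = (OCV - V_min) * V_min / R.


dV = OCV - V_min = 0.322 V (so I_max = dV / R)
P_max = dV * V_min / R = 0.322 * 2.708 / 0.0671 = 13.00 W

13.00 W


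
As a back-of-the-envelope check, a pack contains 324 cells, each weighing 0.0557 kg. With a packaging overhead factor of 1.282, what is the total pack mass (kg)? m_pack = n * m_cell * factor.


Cell mass sum = 324 * 0.0557 = 18.047 kg
With overhead 1.282: m_pack = 18.047 * 1.282 = 23.14 kg

23.14 kg


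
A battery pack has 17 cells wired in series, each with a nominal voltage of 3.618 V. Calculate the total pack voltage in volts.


V_pack = n * V_cell = 17 * 3.618 = 61.506 V

61.506 V


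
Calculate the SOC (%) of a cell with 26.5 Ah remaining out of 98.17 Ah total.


SOC = (remaining / total) * 100 = (26.5 / 98.17) * 100 = 26.99%

26.99%


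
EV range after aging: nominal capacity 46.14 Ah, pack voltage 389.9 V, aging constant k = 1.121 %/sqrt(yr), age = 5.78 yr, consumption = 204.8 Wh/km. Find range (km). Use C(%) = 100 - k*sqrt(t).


Step 1: capacity retention = 100 - 1.121 * sqrt(5.78) = 100 - 1.121 * 2.4042 = 97.305%
Step 2: C_now = 46.14 * 97.305/100 = 44.897 Ah
Step 3: E_pack = V * C_now = 389.9 * 44.897 = 17505 Wh
Step 4: range = E_pack / consumption = 17505 / 204.8 = 85.47 km

85.47 km


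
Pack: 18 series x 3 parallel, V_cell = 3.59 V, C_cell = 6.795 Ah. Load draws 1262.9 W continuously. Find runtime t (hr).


Step 1: E_pack = Ns * V_cell * Np * C_cell = 18 * 3.59 * 3 * 6.795 = 1317.3 Wh
Step 2: t = E_pack / P = 1317.3 / 1262.9 = 1.043 hr

1.043 hr


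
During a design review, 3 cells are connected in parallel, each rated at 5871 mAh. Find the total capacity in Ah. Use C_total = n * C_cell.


Convert: C_cell = 5871 mAh = 5.871 Ah
C_total = 3 * 5.871 = 17.613 Ah

17.613 Ah


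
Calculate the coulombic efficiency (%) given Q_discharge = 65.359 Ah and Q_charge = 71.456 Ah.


Coulombic efficiency = 65.359/71.456 * 100% = 91.47%

91.47%


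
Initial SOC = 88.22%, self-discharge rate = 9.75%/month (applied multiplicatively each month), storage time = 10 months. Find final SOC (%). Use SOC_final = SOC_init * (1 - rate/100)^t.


decay = (1 - 9.75/100)^10 = 0.35849
SOC_final = 88.22 * 0.35849 = 31.63%

31.63%


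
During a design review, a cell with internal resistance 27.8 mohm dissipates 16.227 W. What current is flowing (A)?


Convert: R = 27.8 mohm = 0.0278 ohm
I = sqrt(Q / R) = sqrt(16.227 / 0.0278) = sqrt(583.71) = 24.16 A

24.16 A


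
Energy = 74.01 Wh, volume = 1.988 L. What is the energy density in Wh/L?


Volumetric ED = 74.01 Wh / 1.988 L = 37.23 Wh/L

37.23 Wh/L


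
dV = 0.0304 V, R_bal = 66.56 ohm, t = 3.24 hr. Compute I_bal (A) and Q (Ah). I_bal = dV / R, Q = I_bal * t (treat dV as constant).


I_bal = dV / R = 0.0304 / 66.56 = 4.5673e-04 A
Q = I_bal * t = 4.5673e-04 * 3.24 = 0.001480 Ah

I=4.5673e-04 A, Q=0.001480 Ah


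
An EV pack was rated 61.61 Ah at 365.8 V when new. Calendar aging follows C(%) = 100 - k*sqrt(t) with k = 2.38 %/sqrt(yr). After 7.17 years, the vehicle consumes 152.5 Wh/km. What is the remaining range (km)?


Step 1: capacity retention = 100 - 2.38 * sqrt(7.17) = 100 - 2.38 * 2.6777 = 93.627%
Step 2: C_now = 61.61 * 93.627/100 = 57.684 Ah
Step 3: E_pack = V * C_now = 365.8 * 57.684 = 21101 Wh
Step 4: range = E_pack / consumption = 21101 / 152.5 = 138.4 km

138.4 km


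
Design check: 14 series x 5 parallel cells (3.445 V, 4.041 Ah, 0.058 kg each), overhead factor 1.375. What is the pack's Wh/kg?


Step 1: V_pack = 14 * 3.445 = 48.23 V
Step 2: C_pack = 5 * 4.041 = 20.205 Ah
Step 3: E_pack = V_pack * C_pack = 48.23 * 20.205 = 974.49 Wh
Step 4: m_pack = 14 * 5 * 0.058 * 1.375 = 5.5825 kg
Step 5: ED = E_pack / m_pack = 974.49 / 5.5825 = 174.6 Wh/kg

174.6 Wh/kg


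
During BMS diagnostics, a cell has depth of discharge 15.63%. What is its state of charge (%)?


SOC = 100 - DOD = 100 - 15.63 = 84.37%

84.37%


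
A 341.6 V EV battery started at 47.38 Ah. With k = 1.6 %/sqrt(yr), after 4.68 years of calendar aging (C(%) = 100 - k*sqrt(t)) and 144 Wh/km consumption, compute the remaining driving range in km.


Step 1: capacity retention = 100 - 1.6 * sqrt(4.68) = 100 - 1.6 * 2.1633 = 96.539%
Step 2: C_now = 47.38 * 96.539/100 = 45.74 Ah
Step 3: E_pack = V * C_now = 341.6 * 45.74 = 15625 Wh
Step 4: range = E_pack / consumption = 15625 / 144 = 108.5 km

108.5 km


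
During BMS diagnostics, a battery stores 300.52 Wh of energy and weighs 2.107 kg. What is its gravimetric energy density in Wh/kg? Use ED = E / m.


Specific energy = 300.52 Wh / 2.107 kg = 142.6 Wh/kg

142.6 Wh/kg


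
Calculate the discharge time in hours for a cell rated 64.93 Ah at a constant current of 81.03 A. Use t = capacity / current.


t = capacity / current = 64.93 / 81.03 = 0.8013 hr

0.8013 hr


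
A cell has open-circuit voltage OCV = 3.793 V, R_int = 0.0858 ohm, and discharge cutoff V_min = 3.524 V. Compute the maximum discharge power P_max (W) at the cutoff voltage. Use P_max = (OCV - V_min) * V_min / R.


P_max = (OCV - V_min) * V_min / R = (3.793 - 3.524) * 3.524 / 0.0858 = 0.269 * 3.524 / 0.0858 = 11.05 W

11.05 W


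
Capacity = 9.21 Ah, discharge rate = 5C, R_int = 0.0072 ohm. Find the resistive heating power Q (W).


Step 1: I = C_rate * capacity = 5 * 9.21 = 46.05 A
Step 2: Q = I^2 * R = 46.05^2 * 0.0072 = 2120.6 * 0.0072 = 15.27 W

15.27 W


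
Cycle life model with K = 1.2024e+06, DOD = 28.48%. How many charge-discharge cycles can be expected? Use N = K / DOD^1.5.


Step 1: DOD^1.5 = 28.48^1.5 = 151.99
Step 2: N = 1.2024e+06 / 151.99 = 7911 cycles

7911 cycles


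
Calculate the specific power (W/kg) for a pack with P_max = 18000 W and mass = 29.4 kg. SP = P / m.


Specific power = 18000 W / 29.4 kg = 612.2 W/kg

612.2 W/kg


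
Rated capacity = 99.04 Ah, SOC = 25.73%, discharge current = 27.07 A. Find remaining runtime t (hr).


Step 1: remaining = SOC/100 * C_total = 25.73/100 * 99.04 = 25.483 Ah
Step 2: t = remaining / I = 25.483 / 27.07 = 0.9414 hr

0.9414 hr


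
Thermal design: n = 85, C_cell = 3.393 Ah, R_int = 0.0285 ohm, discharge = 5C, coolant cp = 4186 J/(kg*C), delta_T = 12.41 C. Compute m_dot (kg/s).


Step 1: I = 5 * 3.393 = 16.965 A
Step 2: Q_cell = I^2 * R = 16.965^2 * 0.0285 = 8.2026 W
Step 3: Q_total = 85 * 8.2026 = 697.22 W
Step 4: m_dot = Q_total / (cp * dT) = 697.22 / (4186 * 12.41) = 0.01342 kg/s

0.01342 kg/s


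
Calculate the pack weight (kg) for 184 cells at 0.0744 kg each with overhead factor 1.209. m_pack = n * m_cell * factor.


m_pack = n * m_cell * overhead = 184 * 0.0744 * 1.209 = 16.55 kg

16.55 kg


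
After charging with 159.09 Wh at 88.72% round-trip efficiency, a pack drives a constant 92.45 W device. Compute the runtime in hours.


Step 1: E_discharge = eta/100 * E_charge = 88.72/100 * 159.09 = 141.14 Wh
Step 2: t = E_discharge / P = 141.14 / 92.45 = 1.527 hr

1.527 hr


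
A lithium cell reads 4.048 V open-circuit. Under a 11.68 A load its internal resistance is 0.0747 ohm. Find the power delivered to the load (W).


Step 1: V_terminal = OCV - I*R = 4.048 - 11.68 * 0.0747 = 3.1755 V
Step 2: P_out = V_terminal * I = 3.1755 * 11.68 = 37.09 W

37.09 W


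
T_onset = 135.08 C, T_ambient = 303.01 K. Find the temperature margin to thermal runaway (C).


Convert: T_ambient = 303.01 K = 29.86 C
margin = 135.08 - 29.86 = 105.22 C

105.22 C


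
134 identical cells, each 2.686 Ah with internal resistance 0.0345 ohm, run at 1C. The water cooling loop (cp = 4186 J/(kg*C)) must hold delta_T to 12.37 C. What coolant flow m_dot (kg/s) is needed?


Step 1: I = 1 * 2.686 = 2.686 A
Step 2: Q_cell = I^2 * R = 2.686^2 * 0.0345 = 0.2489 W
Step 3: Q_total = 134 * 0.2489 = 33.353 W
Step 4: m_dot = Q_total / (cp * dT) = 33.353 / (4186 * 12.37) = 6.441e-04 kg/s

6.441e-04 kg/s


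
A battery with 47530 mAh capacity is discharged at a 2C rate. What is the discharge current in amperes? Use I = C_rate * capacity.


Convert: capacity = 47530 mAh = 47.53 Ah
At 2C: I = 2 * 47.53 Ah = 95.06 A

95.06 A


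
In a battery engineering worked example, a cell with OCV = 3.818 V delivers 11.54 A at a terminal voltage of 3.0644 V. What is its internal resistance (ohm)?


R = (OCV - V) / I = (3.818 - 3.0644) / 11.54 = 0.06530 ohm

0.06530 ohm


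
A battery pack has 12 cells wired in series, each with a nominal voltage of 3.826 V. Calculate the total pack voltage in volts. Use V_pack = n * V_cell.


With 12 cells in series at 3.826 V each, V_pack = 45.912 V

45.912 V


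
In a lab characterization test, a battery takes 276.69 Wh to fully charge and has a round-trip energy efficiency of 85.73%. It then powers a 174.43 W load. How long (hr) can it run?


Step 1: E_discharge = eta/100 * E_charge = 85.73/100 * 276.69 = 237.21 Wh
Step 2: t = E_discharge / P = 237.21 / 174.43 = 1.360 hr

1.360 hr


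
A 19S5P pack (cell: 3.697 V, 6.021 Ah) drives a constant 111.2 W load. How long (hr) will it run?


Step 1: E_pack = Ns * V_cell * Np * C_cell = 19 * 3.697 * 5 * 6.021 = 2114.7 Wh
Step 2: t = E_pack / P = 2114.7 / 111.2 = 19.02 hr

19.02 hr


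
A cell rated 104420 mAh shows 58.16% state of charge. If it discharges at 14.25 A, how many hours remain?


Convert: C_total = 104420 mAh = 104.42 Ah
Step 1: remaining = SOC/100 * C_total = 58.16/100 * 104.42 = 60.731 Ah
Step 2: t = remaining / I = 60.731 / 14.25 = 4.262 hr

4.262 hr


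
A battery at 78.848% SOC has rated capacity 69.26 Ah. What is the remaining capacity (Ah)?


remaining = SOC / 100 * total = 78.848 / 100 * 69.26 = 54.61 Ah

54.61 Ah


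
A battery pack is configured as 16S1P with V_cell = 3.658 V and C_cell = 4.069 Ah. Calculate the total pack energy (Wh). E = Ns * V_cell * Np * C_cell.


V_pack = 16 * 3.658 = 58.528 V
C_pack = 1 * 4.069 = 4.069 Ah
E = V_pack * C_pack = 58.528 * 4.069 = 238.2 Wh

238.2 Wh


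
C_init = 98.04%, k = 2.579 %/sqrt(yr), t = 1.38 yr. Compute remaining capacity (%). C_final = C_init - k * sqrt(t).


sqrt(t) = sqrt(1.38) = 1.1747
C_final = 98.04 - 2.579 * 1.1747 = 95.01%

95.01%


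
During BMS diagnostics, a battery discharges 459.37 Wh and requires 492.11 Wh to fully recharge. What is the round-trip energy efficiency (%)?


Round-trip efficiency = 459.37/492.11 * 100% = 93.35%

93.35%


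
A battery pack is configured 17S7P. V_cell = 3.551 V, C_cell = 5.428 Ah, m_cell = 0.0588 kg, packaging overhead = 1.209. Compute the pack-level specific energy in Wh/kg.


Step 1: V_pack = 17 * 3.551 = 60.367 V
Step 2: C_pack = 7 * 5.428 = 37.996 Ah
Step 3: E_pack = V_pack * C_pack = 60.367 * 37.996 = 2293.7 Wh
Step 4: m_pack = 17 * 7 * 0.0588 * 1.209 = 8.4596 kg
Step 5: ED = E_pack / m_pack = 2293.7 / 8.4596 = 271.1 Wh/kg

271.1 Wh/kg


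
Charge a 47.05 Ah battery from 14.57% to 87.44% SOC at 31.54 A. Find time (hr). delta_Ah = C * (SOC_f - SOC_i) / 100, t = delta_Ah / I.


delta_Ah = 47.05 * (87.44 - 14.57) / 100 = 34.285 Ah
t = delta_Ah / I = 34.285 / 31.54 = 1.087 hr

1.087 hr


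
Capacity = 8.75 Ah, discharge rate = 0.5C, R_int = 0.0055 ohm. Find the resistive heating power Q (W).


Step 1: I = C_rate * capacity = 0.5 * 8.75 = 4.375 A
Step 2: Q = I^2 * R = 4.375^2 * 0.0055 = 19.141 * 0.0055 = 0.1053 W

0.1053 W


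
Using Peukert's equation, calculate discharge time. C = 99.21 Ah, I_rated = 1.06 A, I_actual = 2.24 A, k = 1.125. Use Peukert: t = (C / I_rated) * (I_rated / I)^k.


Step 1: t_rated = C / I_rated = 99.21 / 1.06 = 93.594 hr
Step 2: ratio = 1.06 / 2.24 = 0.47321
Step 3: ratio^k = 0.47321^1.125 = 0.43096
Step 4: t = t_rated * ratio^k = 93.594 * 0.43096 = 40.34 hr

40.34 hr


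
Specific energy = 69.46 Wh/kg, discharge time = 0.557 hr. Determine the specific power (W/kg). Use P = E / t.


Specific power = 69.46 Wh/kg / 0.557 hr = 124.7 W/kg

124.7 W/kg


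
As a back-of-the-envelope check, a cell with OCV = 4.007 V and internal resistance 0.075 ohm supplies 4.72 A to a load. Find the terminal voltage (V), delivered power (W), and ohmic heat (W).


Step 1: V_terminal = OCV - I*R = 4.007 - 4.72 * 0.075 = 3.653 V
Step 2: P_out = V_terminal * I = 3.653 * 4.72 = 17.24 W
Step 3: Q = I^2 * R = 4.72^2 * 0.075 = 1.671 W

V=3.653 V, P=17.24 W, Q=1.671 W


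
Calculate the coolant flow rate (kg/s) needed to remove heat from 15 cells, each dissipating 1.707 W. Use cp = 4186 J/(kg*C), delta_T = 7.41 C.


Q_total = 15 * 1.707 = 25.605 W
m_dot = Q_total / (cp * dT) = 25.605 / (4186 * 7.41) = 8.255e-04 kg/s

8.255e-04 kg/s


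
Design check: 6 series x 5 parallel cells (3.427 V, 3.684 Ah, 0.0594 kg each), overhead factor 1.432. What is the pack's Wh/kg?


Step 1: V_pack = 6 * 3.427 = 20.562 V
Step 2: C_pack = 5 * 3.684 = 18.42 Ah
Step 3: E_pack = V_pack * C_pack = 20.562 * 18.42 = 378.75 Wh
Step 4: m_pack = 6 * 5 * 0.0594 * 1.432 = 2.5518 kg
Step 5: ED = E_pack / m_pack = 378.75 / 2.5518 = 148.4 Wh/kg

148.4 Wh/kg


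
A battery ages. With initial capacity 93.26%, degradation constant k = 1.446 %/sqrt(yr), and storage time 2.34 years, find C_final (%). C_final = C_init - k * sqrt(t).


Step 1: sqrt(2.34 yr) = 1.5297
Step 2: drop = 1.446 * 1.5297 = 2.2119
Step 3: C_final = 93.26 - 2.2119 = 91.05%

91.05%


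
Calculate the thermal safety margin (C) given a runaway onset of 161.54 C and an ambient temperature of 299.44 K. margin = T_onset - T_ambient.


Convert: T_ambient = 299.44 K = 26.29 C
margin = 161.54 - 26.29 = 135.25 C

135.25 C


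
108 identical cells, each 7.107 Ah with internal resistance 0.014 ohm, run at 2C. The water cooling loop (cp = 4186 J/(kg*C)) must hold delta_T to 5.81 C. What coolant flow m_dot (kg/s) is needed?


Step 1: I = 2 * 7.107 = 14.214 A
Step 2: Q_cell = I^2 * R = 14.214^2 * 0.014 = 2.8285 W
Step 3: Q_total = 108 * 2.8285 = 305.48 W
Step 4: m_dot = Q_total / (cp * dT) = 305.48 / (4186 * 5.81) = 0.01256 kg/s

0.01256 kg/s


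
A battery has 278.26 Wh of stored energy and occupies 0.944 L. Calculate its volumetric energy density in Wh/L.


ED = E / V = 278.26 / 0.944 = 294.8 Wh/L

294.8 Wh/L


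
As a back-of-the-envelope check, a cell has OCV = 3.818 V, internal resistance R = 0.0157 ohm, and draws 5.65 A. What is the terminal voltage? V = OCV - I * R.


V = OCV - I*R = 3.818 - 5.65 * 0.0157 = 3.729 V

3.729 V


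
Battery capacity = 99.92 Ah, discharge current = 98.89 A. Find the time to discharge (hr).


Runtime = 99.92 Ah / 98.89 A = 1.010 hr

1.010 hr


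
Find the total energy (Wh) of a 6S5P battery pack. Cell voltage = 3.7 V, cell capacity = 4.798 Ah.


E = Ns * Vcell * Np * Ccell = 6 * 3.7 * 5 * 4.798 = 532.6 Wh

532.6 Wh


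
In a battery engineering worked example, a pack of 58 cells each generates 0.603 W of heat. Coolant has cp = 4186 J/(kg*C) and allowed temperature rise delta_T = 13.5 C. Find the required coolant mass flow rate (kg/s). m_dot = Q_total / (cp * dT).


Step 1: Total heat Q = 58 * 0.603 W = 34.974 W
Step 2: denom = cp * dT = 4186 * 13.5 = 56511
Step 3: m_dot = 34.974 / 56511 = 6.189e-04 kg/s

6.189e-04 kg/s


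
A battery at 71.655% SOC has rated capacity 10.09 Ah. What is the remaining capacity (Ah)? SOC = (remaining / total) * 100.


remaining = SOC / 100 * total = 71.655 / 100 * 10.09 = 7.230 Ah

7.230 Ah


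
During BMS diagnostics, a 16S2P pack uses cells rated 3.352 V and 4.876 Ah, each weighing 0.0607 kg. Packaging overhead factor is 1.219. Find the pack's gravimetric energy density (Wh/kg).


Step 1: V_pack = 16 * 3.352 = 53.632 V
Step 2: C_pack = 2 * 4.876 = 9.752 Ah
Step 3: E_pack = V_pack * C_pack = 53.632 * 9.752 = 523.02 Wh
Step 4: m_pack = 16 * 2 * 0.0607 * 1.219 = 2.3678 kg
Step 5: ED = E_pack / m_pack = 523.02 / 2.3678 = 220.9 Wh/kg

220.9 Wh/kg


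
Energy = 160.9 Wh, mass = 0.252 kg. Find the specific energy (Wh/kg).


ED = E / m = 160.9 / 0.252 = 638.5 Wh/kg

638.5 Wh/kg


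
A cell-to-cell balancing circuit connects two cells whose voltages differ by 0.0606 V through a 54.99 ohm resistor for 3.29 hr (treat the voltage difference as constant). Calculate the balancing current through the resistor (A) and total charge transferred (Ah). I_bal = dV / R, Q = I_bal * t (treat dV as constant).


First, Ohm's law: I_bal = 0.0606 V / 54.99 ohm = 0.001102 A
Then Q = I * t = 0.001102 A * 3.29 hr = 0.003626 Ah

I=0.001102 A, Q=0.003626 Ah


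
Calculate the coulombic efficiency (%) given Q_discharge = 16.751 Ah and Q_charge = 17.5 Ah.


eta_c = Q_dis / Q_chg * 100 = 16.751 / 17.5 * 100 = 95.72%

95.72%


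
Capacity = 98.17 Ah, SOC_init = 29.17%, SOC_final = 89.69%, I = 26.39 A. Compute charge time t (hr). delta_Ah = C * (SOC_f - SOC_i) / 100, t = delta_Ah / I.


delta_Ah = 98.17 * (89.69 - 29.17) / 100 = 59.412 Ah
t = delta_Ah / I = 59.412 / 26.39 = 2.251 hr

2.251 hr


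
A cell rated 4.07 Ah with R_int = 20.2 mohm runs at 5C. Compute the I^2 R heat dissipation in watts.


Convert: R = 20.2 mohm = 0.0202 ohm
Step 1: I = C_rate * capacity = 5 * 4.07 = 20.35 A
Step 2: Q = I^2 * R = 20.35^2 * 0.0202 = 414.12 * 0.0202 = 8.365 W

8.365 W


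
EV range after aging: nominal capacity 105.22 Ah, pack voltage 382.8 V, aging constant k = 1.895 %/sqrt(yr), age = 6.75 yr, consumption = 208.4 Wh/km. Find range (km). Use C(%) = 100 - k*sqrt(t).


Step 1: capacity retention = 100 - 1.895 * sqrt(6.75) = 100 - 1.895 * 2.5981 = 95.077%
Step 2: C_now = 105.22 * 95.077/100 = 100.04 Ah
Step 3: E_pack = V * C_now = 382.8 * 100.04 = 38295 Wh
Step 4: range = E_pack / consumption = 38295 / 208.4 = 183.8 km

183.8 km


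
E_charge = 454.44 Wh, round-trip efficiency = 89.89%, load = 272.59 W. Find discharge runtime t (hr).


Step 1: E_discharge = eta/100 * E_charge = 89.89/100 * 454.44 = 408.5 Wh
Step 2: t = E_discharge / P = 408.5 / 272.59 = 1.499 hr

1.499 hr


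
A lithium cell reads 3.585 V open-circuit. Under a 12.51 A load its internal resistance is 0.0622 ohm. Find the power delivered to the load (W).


Step 1: V_terminal = OCV - I*R = 3.585 - 12.51 * 0.0622 = 2.8069 V
Step 2: P_out = V_terminal * I = 2.8069 * 12.51 = 35.11 W

35.11 W


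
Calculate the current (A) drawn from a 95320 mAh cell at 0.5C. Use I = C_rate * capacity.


Convert: capacity = 95320 mAh = 95.32 Ah
I = C_rate * capacity = 0.5 * 95.32 = 47.66 A

47.66 A


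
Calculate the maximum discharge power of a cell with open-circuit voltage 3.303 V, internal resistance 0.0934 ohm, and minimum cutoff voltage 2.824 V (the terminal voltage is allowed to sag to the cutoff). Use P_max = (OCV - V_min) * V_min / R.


P_max = (OCV - V_min) * V_min / R = (3.303 - 2.824) * 2.824 / 0.0934 = 0.479 * 2.824 / 0.0934 = 14.48 W

14.48 W


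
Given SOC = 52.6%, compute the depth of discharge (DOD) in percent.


Complement of SOC: DOD = 100% - 52.6% = 47.4%

47.4%


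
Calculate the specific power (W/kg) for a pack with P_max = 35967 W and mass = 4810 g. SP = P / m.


Convert: m = 4810 g = 4.81 kg
SP = P / m = 35967 / 4.81 = 7478 W/kg

7478 W/kg


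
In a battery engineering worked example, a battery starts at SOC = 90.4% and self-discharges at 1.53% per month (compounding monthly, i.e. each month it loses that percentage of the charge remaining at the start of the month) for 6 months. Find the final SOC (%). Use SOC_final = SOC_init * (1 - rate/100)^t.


Monthly retention factor = 1 - 1.53/100 = 0.9847
Over 6 months: factor^6 = 0.91164
SOC_final = 90.4 * 0.91164 = 82.41%

82.41%


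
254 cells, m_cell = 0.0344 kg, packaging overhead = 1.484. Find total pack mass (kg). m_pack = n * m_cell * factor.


Cell mass sum = 254 * 0.0344 = 8.7376 kg
With overhead 1.484: m_pack = 8.7376 * 1.484 = 12.97 kg

12.97 kg


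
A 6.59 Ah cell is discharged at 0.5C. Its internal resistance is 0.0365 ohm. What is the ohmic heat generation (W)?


Step 1: I = C_rate * capacity = 0.5 * 6.59 = 3.295 A
Step 2: Q = I^2 * R = 3.295^2 * 0.0365 = 10.857 * 0.0365 = 0.3963 W

0.3963 W


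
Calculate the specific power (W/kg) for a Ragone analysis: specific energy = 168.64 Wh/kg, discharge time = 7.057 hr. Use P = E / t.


Specific power = 168.64 Wh/kg / 7.057 hr = 23.90 W/kg

23.90 W/kg


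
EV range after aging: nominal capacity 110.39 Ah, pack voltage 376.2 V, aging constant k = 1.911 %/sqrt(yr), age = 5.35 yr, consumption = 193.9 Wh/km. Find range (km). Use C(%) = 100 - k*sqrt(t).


Step 1: capacity retention = 100 - 1.911 * sqrt(5.35) = 100 - 1.911 * 2.313 = 95.58%
Step 2: C_now = 110.39 * 95.58/100 = 105.51 Ah
Step 3: E_pack = V * C_now = 376.2 * 105.51 = 39693 Wh
Step 4: range = E_pack / consumption = 39693 / 193.9 = 204.7 km

204.7 km


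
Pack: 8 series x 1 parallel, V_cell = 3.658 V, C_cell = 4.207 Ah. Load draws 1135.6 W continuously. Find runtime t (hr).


Step 1: E_pack = Ns * V_cell * Np * C_cell = 8 * 3.658 * 1 * 4.207 = 123.11 Wh
Step 2: t = E_pack / P = 123.11 / 1135.6 = 0.1084 hr

0.1084 hr


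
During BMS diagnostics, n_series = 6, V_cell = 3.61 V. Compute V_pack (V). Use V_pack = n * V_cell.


V_pack = n * V_cell = 6 * 3.61 = 21.66 V

21.66 V


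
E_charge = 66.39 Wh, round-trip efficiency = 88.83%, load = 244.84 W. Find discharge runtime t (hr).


Step 1: E_discharge = eta/100 * E_charge = 88.83/100 * 66.39 = 58.974 Wh
Step 2: t = E_discharge / P = 58.974 / 244.84 = 0.2409 hr

0.2409 hr


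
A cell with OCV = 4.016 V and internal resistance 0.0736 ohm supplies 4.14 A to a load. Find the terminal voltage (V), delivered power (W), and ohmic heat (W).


Step 1: V_terminal = OCV - I*R = 4.016 - 4.14 * 0.0736 = 3.7113 V
Step 2: P_out = V_terminal * I = 3.7113 * 4.14 = 15.36 W
Step 3: Q = I^2 * R = 4.14^2 * 0.0736 = 1.261 W

V=3.7113 V, P=15.36 W, Q=1.261 W


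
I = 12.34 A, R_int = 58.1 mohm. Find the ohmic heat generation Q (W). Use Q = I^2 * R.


Convert: R = 58.1 mohm = 0.0581 ohm
Q = I^2 * R = 12.34^2 * 0.0581 = 8.847 W

8.847 W


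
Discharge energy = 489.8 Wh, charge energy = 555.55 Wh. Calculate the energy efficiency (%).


eta_e = E_dis / E_chg * 100 = 489.8 / 555.55 * 100 = 88.16%

88.16%


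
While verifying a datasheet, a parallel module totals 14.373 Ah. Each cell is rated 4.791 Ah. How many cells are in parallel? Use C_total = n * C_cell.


n = C_total / C_cell = 14.373 / 4.791 = 3

3


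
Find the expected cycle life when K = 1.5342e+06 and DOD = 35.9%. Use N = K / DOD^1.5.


Step 1: DOD^1.5 = 35.9^1.5 = 215.1
Step 2: N = 1.5342e+06 / 215.1 = 7132 cycles

7132 cycles


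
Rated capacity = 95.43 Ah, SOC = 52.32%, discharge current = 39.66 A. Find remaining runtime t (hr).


Step 1: remaining = SOC/100 * C_total = 52.32/100 * 95.43 = 49.929 Ah
Step 2: t = remaining / I = 49.929 / 39.66 = 1.259 hr

1.259 hr


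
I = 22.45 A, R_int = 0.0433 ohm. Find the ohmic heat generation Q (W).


I^2 = 504
Q = 504 * 0.0433 = 21.82 W

21.82 W


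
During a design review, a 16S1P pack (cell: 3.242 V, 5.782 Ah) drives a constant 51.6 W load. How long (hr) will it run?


Step 1: E_pack = Ns * V_cell * Np * C_cell = 16 * 3.242 * 1 * 5.782 = 299.92 Wh
Step 2: t = E_pack / P = 299.92 / 51.6 = 5.812 hr

5.812 hr


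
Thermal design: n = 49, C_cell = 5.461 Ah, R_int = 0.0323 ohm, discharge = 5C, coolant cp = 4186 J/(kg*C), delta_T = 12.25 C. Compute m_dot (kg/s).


Step 1: I = 5 * 5.461 = 27.305 A
Step 2: Q_cell = I^2 * R = 27.305^2 * 0.0323 = 24.082 W
Step 3: Q_total = 49 * 24.082 = 1180 W
Step 4: m_dot = Q_total / (cp * dT) = 1180 / (4186 * 12.25) = 0.02301 kg/s

0.02301 kg/s


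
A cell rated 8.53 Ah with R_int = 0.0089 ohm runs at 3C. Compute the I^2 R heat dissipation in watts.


Step 1: I = C_rate * capacity = 3 * 8.53 = 25.59 A
Step 2: Q = I^2 * R = 25.59^2 * 0.0089 = 654.85 * 0.0089 = 5.828 W

5.828 W
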